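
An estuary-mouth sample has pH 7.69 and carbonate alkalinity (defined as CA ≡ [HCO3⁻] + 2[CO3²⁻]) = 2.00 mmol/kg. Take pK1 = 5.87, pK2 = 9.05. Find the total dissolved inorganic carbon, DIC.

DIC = 1.95 mmol/kg

CA = [HCO3⁻] + 2[CO3²⁻] = (α₁ + 2α₂)·DIC
At pH 7.69: [H⁺]/K1 = 10^-1.82 = 0.015136, K2/[H⁺] = 10^-1.36 = 0.043652
α₁ = 1/(1 + 0.015136 + 0.043652) = 1/1.0588 = 0.9445; α₂ = α₁·K2/[H⁺] = 0.04123
α₁ + 2α₂ = 1.0269
DIC = CA / (α₁ + 2α₂) = 2.00 / 1.0269 = 1.95 mmol/kg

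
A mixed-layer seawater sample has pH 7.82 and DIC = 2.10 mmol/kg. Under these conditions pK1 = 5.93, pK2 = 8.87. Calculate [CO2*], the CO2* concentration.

α₀ = 1 / (1 + K1/[H⁺] + K1K2/[H⁺]²) = 1 / (1 + 10^+1.89 + 10^+0.84)
   = 1 / (1 + 77.625 + 6.9183) = 1/85.543 = 0.01169
[CO2*] = α₀ × DIC = 0.01169 × 2.10 = 0.0245 mmol/kg

[CO2*] = 0.0245 mmol/kg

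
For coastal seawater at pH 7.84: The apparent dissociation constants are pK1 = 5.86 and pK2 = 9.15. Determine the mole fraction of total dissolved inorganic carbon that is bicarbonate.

α₁ = 0.944

α₁ = 1 / (1 + [H⁺]/K1 + K2/[H⁺]) = 1 / (1 + 10^-1.98 + 10^-1.31)
   = 1 / (1 + 0.010471 + 0.048978) = 1/1.0594 = 0.9439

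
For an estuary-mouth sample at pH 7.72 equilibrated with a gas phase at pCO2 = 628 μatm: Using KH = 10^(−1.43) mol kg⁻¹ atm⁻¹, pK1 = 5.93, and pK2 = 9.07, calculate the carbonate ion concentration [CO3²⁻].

[CO3²⁻] = 0.0643 mmol/kg

[CO2*] = KH · pCO2 = 10^(−1.43) × 628×10^-6 = 2.333×10^-5 mol/kg
α₀ = 1/(1 + K1/[H⁺] + K1K2/[H⁺]²) = 1/(1 + 10^+1.79 + 10^+0.44) = 0.01529
DIC = [CO2*]/α₀ = 2.333×10^-5 / 0.01529 = 1.526 mmol/kg
[CO3²⁻] = α₂·DIC; α₂ = 0.04210, so [CO3²⁻] = 0.04210 × 1.526 = 0.0643 mmol/kg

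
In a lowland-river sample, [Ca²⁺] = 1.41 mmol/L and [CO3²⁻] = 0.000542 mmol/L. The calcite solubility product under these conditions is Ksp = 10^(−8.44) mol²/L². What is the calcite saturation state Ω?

Ksp = 10^(−8.44) = 3.631×10^-9
Ω = [Ca²⁺][CO3²⁻]/Ksp = (1.41×10^-3)(0.000542×10^-3) / 3.631×10^-9 = 0.210

Ω = 0.210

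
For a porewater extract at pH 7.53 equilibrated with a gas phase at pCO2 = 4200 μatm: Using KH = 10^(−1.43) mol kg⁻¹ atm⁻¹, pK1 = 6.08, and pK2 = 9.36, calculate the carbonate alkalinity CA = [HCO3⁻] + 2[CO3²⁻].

[CO2*] = KH · pCO2 = 10^(−1.43) × 4200×10^-6 = 1.560×10^-4 mol/kg
α₀ = 1/(1 + K1/[H⁺] + K1K2/[H⁺]²) = 1/(1 + 10^+1.45 + 10^-0.38) = 0.03378
DIC = [CO2*]/α₀ = 1.560×10^-4 / 0.03378 = 4.619 mmol/kg
CA = (α₁ + 2α₂)·DIC = (0.9521 + 2×0.01408) × 4.619 = 4.53 mmol/kg

CA = 4.53 mmol/kg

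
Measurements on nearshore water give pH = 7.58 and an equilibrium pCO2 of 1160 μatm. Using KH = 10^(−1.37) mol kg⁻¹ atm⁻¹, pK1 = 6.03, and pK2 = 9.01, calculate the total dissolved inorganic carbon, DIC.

DIC = 1.87 mmol/kg

[CO2*] = KH · pCO2 = 10^(−1.37) × 1160×10^-6 = 4.948×10^-5 mol/kg
α₀ = 1/(1 + K1/[H⁺] + K1K2/[H⁺]²) = 1/(1 + 10^+1.55 + 10^+0.12) = 0.02646
DIC = [CO2*]/α₀ = 4.948×10^-5 / 0.02646 = 1.87 mmol/kg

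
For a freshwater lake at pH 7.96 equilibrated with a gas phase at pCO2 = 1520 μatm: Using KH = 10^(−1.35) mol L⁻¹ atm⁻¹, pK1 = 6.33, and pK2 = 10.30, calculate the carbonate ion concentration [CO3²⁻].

[CO2*] = KH · pCO2 = 10^(−1.35) × 1520×10^-6 = 6.790×10^-5 mol/L
α₀ = 1/(1 + K1/[H⁺] + K1K2/[H⁺]²) = 1/(1 + 10^+1.63 + 10^-0.71) = 0.02280
DIC = [CO2*]/α₀ = 6.790×10^-5 / 0.02280 = 2.977 mmol/L
[CO3²⁻] = α₂·DIC; α₂ = 0.004446, so [CO3²⁻] = 0.004446 × 2.977 = 0.0132 mmol/L = 13.2 μmol/L

[CO3²⁻] = 13.2 μmol/L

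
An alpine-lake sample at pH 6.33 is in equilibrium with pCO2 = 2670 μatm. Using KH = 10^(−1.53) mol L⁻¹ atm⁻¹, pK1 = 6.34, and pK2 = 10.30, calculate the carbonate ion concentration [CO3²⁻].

[CO2*] = KH · pCO2 = 10^(−1.53) × 2670×10^-6 = 7.880×10^-5 mol/L
α₀ = 1/(1 + K1/[H⁺] + K1K2/[H⁺]²) = 1/(1 + 10^-0.01 + 10^-3.98) = 0.5057
DIC = [CO2*]/α₀ = 7.880×10^-5 / 0.5057 = 0.1558 mmol/L
[CO3²⁻] = α₂·DIC; α₂ = 5.296×10^-5, so [CO3²⁻] = 5.296×10^-5 × 0.1558 = 8.25×10^-6 mmol/L = 0.00825 μmol/L

[CO3²⁻] = 0.00825 μmol/L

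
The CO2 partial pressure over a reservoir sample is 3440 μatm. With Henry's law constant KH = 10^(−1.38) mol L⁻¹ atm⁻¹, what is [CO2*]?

KH = 10^(−1.38) = 4.169×10^-2 mol L⁻¹ atm⁻¹
[CO2*] = KH · pCO2 = 4.169×10^-2 × 3440×10^-6 atm = 1.43×10^-4 mol/L

[CO2*] = 143 μmol/L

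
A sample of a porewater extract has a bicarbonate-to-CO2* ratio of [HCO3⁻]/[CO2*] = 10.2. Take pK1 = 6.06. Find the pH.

From K1 = [H⁺][HCO3⁻]/[CO2*]:  pH = pK1 + log₁₀([HCO3⁻]/[CO2*])
log₁₀(10.2) = +1.009
pH = 6.06 + (+1.009) = 7.07

pH = 7.07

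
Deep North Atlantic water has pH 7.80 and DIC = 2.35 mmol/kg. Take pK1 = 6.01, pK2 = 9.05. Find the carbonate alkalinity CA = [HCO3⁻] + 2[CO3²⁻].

CA = [HCO3⁻] + 2[CO3²⁻] = (α₁ + 2α₂)·DIC
At pH 7.80: [H⁺]/K1 = 10^-1.79 = 0.016218, K2/[H⁺] = 10^-1.25 = 0.056234
α₁ = 1/(1 + 0.016218 + 0.056234) = 1/1.0725 = 0.9324; α₂ = α₁·K2/[H⁺] = 0.05244
α₁ + 2α₂ = 1.0373
CA = 1.0373 × 2.35 = 2.44 mmol/kg

CA = 2.44 mmol/kg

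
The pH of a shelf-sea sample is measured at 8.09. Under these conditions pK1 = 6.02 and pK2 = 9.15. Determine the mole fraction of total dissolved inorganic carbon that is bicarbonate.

α₁ = 1 / (1 + [H⁺]/K1 + K2/[H⁺]) = 1 / (1 + 10^-2.07 + 10^-1.06)
   = 1 / (1 + 0.0085114 + 0.087096) = 1/1.0956 = 0.9127

α₁ = 0.913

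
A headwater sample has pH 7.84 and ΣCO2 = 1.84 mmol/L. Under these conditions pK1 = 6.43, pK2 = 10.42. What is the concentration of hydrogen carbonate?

[HCO3⁻] = 1.77 mmol/L

α₁ = 1 / (1 + [H⁺]/K1 + K2/[H⁺]) = 1 / (1 + 10^-1.41 + 10^-2.58)
   = 1 / (1 + 0.038905 + 0.0026303) = 1/1.0415 = 0.9601
[HCO3⁻] = α₁ × DIC = 0.9601 × 1.84 = 1.77 mmol/L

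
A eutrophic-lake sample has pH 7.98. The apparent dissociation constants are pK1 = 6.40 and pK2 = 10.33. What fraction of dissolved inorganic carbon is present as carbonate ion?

α₂ = 0.00433

α₂ = 1 / (1 + [H⁺]/K2 + [H⁺]²/(K1K2)) = 1 / (1 + 10^+2.35 + 10^+0.77)
   = 1 / (1 + 223.87 + 5.8884) = 1/230.76 = 0.004333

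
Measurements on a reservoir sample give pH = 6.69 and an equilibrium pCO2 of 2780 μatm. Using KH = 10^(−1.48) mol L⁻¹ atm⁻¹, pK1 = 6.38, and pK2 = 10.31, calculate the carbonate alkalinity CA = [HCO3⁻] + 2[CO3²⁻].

CA = 0.188 mmol/L

[CO2*] = KH · pCO2 = 10^(−1.48) × 2780×10^-6 = 9.205×10^-5 mol/L
α₀ = 1/(1 + K1/[H⁺] + K1K2/[H⁺]²) = 1/(1 + 10^+0.31 + 10^-3.31) = 0.3287
DIC = [CO2*]/α₀ = 9.205×10^-5 / 0.3287 = 0.2801 mmol/L
CA = (α₁ + 2α₂)·DIC = (0.6711 + 2×0.0001610) × 0.2801 = 0.188 mmol/L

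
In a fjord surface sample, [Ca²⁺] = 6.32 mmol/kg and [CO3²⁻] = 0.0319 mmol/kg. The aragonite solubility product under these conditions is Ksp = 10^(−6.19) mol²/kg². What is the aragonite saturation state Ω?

Ksp = 10^(−6.19) = 6.457×10^-7
Ω = [Ca²⁺][CO3²⁻]/Ksp = (6.32×10^-3)(0.0319×10^-3) / 6.457×10^-7 = 0.312

Ω = 0.312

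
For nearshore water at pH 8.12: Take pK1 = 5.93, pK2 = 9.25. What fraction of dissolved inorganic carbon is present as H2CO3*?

α₀ = 0.00598

α₀ = 1 / (1 + K1/[H⁺] + K1K2/[H⁺]²) = 1 / (1 + 10^+2.19 + 10^+1.06)
   = 1 / (1 + 154.88 + 11.482) = 1/167.36 = 0.005975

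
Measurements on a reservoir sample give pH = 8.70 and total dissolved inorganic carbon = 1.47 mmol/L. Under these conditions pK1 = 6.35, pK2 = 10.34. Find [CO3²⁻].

[CO3²⁻] = 0.0328 mmol/L

α₂ = 1 / (1 + [H⁺]/K2 + [H⁺]²/(K1K2)) = 1 / (1 + 10^+1.64 + 10^-0.71)
   = 1 / (1 + 43.652 + 0.19498) = 1/44.847 = 0.02230
[CO3²⁻] = α₂ × DIC = 0.02230 × 1.47 = 0.0328 mmol/L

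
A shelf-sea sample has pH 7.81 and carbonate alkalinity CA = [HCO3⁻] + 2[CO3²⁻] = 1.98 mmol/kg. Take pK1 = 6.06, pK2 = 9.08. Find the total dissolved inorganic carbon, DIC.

CA = [HCO3⁻] + 2[CO3²⁻] = (α₁ + 2α₂)·DIC
At pH 7.81: [H⁺]/K1 = 10^-1.75 = 0.017783, K2/[H⁺] = 10^-1.27 = 0.053703
α₁ = 1/(1 + 0.017783 + 0.053703) = 1/1.0715 = 0.9333; α₂ = α₁·K2/[H⁺] = 0.05012
α₁ + 2α₂ = 1.0335
DIC = CA / (α₁ + 2α₂) = 1.98 / 1.0335 = 1.92 mmol/kg

DIC = 1.92 mmol/kg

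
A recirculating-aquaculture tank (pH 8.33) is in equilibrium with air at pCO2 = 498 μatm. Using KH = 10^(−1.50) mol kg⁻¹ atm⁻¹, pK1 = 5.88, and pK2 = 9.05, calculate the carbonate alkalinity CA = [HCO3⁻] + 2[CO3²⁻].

CA = 6.13 mmol/kg

[CO2*] = KH · pCO2 = 10^(−1.50) × 498×10^-6 = 1.575×10^-5 mol/kg
α₀ = 1/(1 + K1/[H⁺] + K1K2/[H⁺]²) = 1/(1 + 10^+2.45 + 10^+1.73) = 0.002971
DIC = [CO2*]/α₀ = 1.575×10^-5 / 0.002971 = 5.300 mmol/kg
CA = (α₁ + 2α₂)·DIC = (0.8375 + 2×0.1596) × 5.300 = 6.13 mmol/kg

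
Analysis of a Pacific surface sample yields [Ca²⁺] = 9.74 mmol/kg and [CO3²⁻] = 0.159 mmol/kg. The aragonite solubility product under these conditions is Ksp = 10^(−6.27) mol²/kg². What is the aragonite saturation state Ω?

Ksp = 10^(−6.27) = 5.370×10^-7
Ω = [Ca²⁺][CO3²⁻]/Ksp = (9.74×10^-3)(0.159×10^-3) / 5.370×10^-7 = 2.88

Ω = 2.88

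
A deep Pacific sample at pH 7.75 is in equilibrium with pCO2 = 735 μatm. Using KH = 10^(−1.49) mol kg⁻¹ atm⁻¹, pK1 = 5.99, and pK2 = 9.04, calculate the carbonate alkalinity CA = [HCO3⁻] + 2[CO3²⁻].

[CO2*] = KH · pCO2 = 10^(−1.49) × 735×10^-6 = 2.378×10^-5 mol/kg
α₀ = 1/(1 + K1/[H⁺] + K1K2/[H⁺]²) = 1/(1 + 10^+1.76 + 10^+0.47) = 0.01626
DIC = [CO2*]/α₀ = 2.378×10^-5 / 0.01626 = 1.463 mmol/kg
CA = (α₁ + 2α₂)·DIC = (0.9357 + 2×0.04799) × 1.463 = 1.51 mmol/kg

CA = 1.51 mmol/kg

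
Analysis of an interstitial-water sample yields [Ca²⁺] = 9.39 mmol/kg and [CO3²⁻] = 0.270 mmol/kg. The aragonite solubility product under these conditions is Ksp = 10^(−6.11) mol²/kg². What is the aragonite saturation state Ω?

Ω = 3.27

Ksp = 10^(−6.11) = 7.762×10^-7
Ω = [Ca²⁺][CO3²⁻]/Ksp = (9.39×10^-3)(0.270×10^-3) / 7.762×10^-7 = 3.27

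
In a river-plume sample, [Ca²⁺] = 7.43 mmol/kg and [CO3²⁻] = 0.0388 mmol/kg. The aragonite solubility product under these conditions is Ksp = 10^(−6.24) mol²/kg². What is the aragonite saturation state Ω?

Ksp = 10^(−6.24) = 5.754×10^-7
Ω = [Ca²⁺][CO3²⁻]/Ksp = (7.43×10^-3)(0.0388×10^-3) / 5.754×10^-7 = 0.501

Ω = 0.501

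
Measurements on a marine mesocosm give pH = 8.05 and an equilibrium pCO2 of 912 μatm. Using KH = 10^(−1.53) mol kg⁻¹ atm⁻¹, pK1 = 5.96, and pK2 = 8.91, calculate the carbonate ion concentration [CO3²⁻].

[CO3²⁻] = 0.457 mmol/kg

[CO2*] = KH · pCO2 = 10^(−1.53) × 912×10^-6 = 2.692×10^-5 mol/kg
α₀ = 1/(1 + K1/[H⁺] + K1K2/[H⁺]²) = 1/(1 + 10^+2.09 + 10^+1.23) = 0.007092
DIC = [CO2*]/α₀ = 2.692×10^-5 / 0.007092 = 3.795 mmol/kg
[CO3²⁻] = α₂·DIC; α₂ = 0.1204, so [CO3²⁻] = 0.1204 × 3.795 = 0.457 mmol/kg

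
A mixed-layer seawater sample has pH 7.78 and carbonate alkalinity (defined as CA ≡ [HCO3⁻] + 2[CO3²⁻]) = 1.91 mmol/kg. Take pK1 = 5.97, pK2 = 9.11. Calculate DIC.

CA = [HCO3⁻] + 2[CO3²⁻] = (α₁ + 2α₂)·DIC
At pH 7.78: [H⁺]/K1 = 10^-1.81 = 0.015488, K2/[H⁺] = 10^-1.33 = 0.046774
α₁ = 1/(1 + 0.015488 + 0.046774) = 1/1.0623 = 0.9414; α₂ = α₁·K2/[H⁺] = 0.04403
α₁ + 2α₂ = 1.0295
DIC = CA / (α₁ + 2α₂) = 1.91 / 1.0295 = 1.86 mmol/kg

DIC = 1.86 mmol/kg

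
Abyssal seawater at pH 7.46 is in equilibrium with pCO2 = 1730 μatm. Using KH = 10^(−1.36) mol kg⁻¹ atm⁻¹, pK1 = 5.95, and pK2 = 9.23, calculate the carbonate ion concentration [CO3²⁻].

[CO3²⁻] = 0.0415 mmol/kg

[CO2*] = KH · pCO2 = 10^(−1.36) × 1730×10^-6 = 7.552×10^-5 mol/kg
α₀ = 1/(1 + K1/[H⁺] + K1K2/[H⁺]²) = 1/(1 + 10^+1.51 + 10^-0.26) = 0.02949
DIC = [CO2*]/α₀ = 7.552×10^-5 / 0.02949 = 2.561 mmol/kg
[CO3²⁻] = α₂·DIC; α₂ = 0.01621, so [CO3²⁻] = 0.01621 × 2.561 = 0.0415 mmol/kg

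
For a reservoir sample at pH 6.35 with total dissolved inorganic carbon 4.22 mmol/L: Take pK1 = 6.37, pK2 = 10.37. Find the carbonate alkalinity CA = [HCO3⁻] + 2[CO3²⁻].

CA = [HCO3⁻] + 2[CO3²⁻] = (α₁ + 2α₂)·DIC
At pH 6.35: [H⁺]/K1 = 10^0.02 = 1.0471, K2/[H⁺] = 10^-4.02 = 9.5499×10^-5
α₁ = 1/(1 + 1.0471 + 9.5499×10^-5) = 1/2.0472 = 0.4885; α₂ = α₁·K2/[H⁺] = 4.665×10^-5
α₁ + 2α₂ = 0.4886
CA = 0.4886 × 4.22 = 2.06 mmol/L

CA = 2.06 mmol/L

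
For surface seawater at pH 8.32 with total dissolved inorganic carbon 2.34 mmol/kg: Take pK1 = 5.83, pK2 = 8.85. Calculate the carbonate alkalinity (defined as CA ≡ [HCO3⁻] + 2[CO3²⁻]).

CA = 2.87 mmol/kg

CA = [HCO3⁻] + 2[CO3²⁻] = (α₁ + 2α₂)·DIC
At pH 8.32: [H⁺]/K1 = 10^-2.49 = 0.0032359, K2/[H⁺] = 10^-0.53 = 0.29512
α₁ = 1/(1 + 0.0032359 + 0.29512) = 1/1.2984 = 0.7702; α₂ = α₁·K2/[H⁺] = 0.2273
α₁ + 2α₂ = 1.2248
CA = 1.2248 × 2.34 = 2.87 mmol/kg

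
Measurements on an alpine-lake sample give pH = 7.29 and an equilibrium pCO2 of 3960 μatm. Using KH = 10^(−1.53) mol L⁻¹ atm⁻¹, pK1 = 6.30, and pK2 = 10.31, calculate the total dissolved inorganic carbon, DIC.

DIC = 1.26 mmol/L

[CO2*] = KH · pCO2 = 10^(−1.53) × 3960×10^-6 = 1.169×10^-4 mol/L
α₀ = 1/(1 + K1/[H⁺] + K1K2/[H⁺]²) = 1/(1 + 10^+0.99 + 10^-2.03) = 0.09275
DIC = [CO2*]/α₀ = 1.169×10^-4 / 0.09275 = 1.26 mmol/L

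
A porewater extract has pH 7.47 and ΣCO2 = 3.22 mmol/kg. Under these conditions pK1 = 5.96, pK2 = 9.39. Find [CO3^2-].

[CO3²⁻] = 0.0371 mmol/kg

α₂ = 1 / (1 + [H⁺]/K2 + [H⁺]²/(K1K2)) = 1 / (1 + 10^+1.92 + 10^+0.41)
   = 1 / (1 + 83.176 + 2.5704) = 1/86.747 = 0.01153
[CO3²⁻] = α₂ × DIC = 0.01153 × 3.22 = 0.0371 mmol/kg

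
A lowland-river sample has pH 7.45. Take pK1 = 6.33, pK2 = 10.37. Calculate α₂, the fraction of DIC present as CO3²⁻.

α₂ = 0.00112

α₂ = 1 / (1 + [H⁺]/K2 + [H⁺]²/(K1K2)) = 1 / (1 + 10^+2.92 + 10^+1.80)
   = 1 / (1 + 831.76 + 63.096) = 1/895.86 = 0.001116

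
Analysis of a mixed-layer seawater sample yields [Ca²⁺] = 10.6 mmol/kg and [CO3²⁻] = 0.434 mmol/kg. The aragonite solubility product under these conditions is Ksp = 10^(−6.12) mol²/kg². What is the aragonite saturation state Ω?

Ksp = 10^(−6.12) = 7.586×10^-7
Ω = [Ca²⁺][CO3²⁻]/Ksp = (10.6×10^-3)(0.434×10^-3) / 7.586×10^-7 = 6.06

Ω = 6.06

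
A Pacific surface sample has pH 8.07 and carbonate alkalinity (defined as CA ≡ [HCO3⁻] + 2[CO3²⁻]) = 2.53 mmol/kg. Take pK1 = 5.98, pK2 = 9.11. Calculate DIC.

DIC = 2.35 mmol/kg

CA = [HCO3⁻] + 2[CO3²⁻] = (α₁ + 2α₂)·DIC
At pH 8.07: [H⁺]/K1 = 10^-2.09 = 0.0081283, K2/[H⁺] = 10^-1.04 = 0.091201
α₁ = 1/(1 + 0.0081283 + 0.091201) = 1/1.0993 = 0.9096; α₂ = α₁·K2/[H⁺] = 0.08296
α₁ + 2α₂ = 1.0756
DIC = CA / (α₁ + 2α₂) = 2.53 / 1.0756 = 2.35 mmol/kg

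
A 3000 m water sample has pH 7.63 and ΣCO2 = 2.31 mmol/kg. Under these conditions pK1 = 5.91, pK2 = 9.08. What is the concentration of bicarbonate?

[HCO3⁻] = 2.19 mmol/kg

α₁ = 1 / (1 + [H⁺]/K1 + K2/[H⁺]) = 1 / (1 + 10^-1.72 + 10^-1.45)
   = 1 / (1 + 0.019055 + 0.035481) = 1/1.0545 = 0.9483
[HCO3⁻] = α₁ × DIC = 0.9483 × 2.31 = 2.19 mmol/kg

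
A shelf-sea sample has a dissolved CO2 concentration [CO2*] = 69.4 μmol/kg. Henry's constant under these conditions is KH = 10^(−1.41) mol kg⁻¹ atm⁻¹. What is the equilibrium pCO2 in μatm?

KH = 10^(−1.41) = 3.890×10^-2 mol kg⁻¹ atm⁻¹
pCO2 = [CO2*]/KH = 69.4×10^-6 / 3.890×10^-2 = 1.78×10^-3 atm = 1780 μatm

pCO2 = 1780 μatm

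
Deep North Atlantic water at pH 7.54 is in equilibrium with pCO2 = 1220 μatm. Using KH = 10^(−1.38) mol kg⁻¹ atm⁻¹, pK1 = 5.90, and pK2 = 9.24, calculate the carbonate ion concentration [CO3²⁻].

[CO3²⁻] = 0.0443 mmol/kg

[CO2*] = KH · pCO2 = 10^(−1.38) × 1220×10^-6 = 5.086×10^-5 mol/kg
α₀ = 1/(1 + K1/[H⁺] + K1K2/[H⁺]²) = 1/(1 + 10^+1.64 + 10^-0.06) = 0.02197
DIC = [CO2*]/α₀ = 5.086×10^-5 / 0.02197 = 2.315 mmol/kg
[CO3²⁻] = α₂·DIC; α₂ = 0.01913, so [CO3²⁻] = 0.01913 × 2.315 = 0.0443 mmol/kg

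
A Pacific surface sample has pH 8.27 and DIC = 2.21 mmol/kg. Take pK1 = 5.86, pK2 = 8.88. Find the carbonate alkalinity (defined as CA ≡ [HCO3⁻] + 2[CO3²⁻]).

CA = 2.64 mmol/kg

CA = [HCO3⁻] + 2[CO3²⁻] = (α₁ + 2α₂)·DIC
At pH 8.27: [H⁺]/K1 = 10^-2.41 = 0.0038905, K2/[H⁺] = 10^-0.61 = 0.24547
α₁ = 1/(1 + 0.0038905 + 0.24547) = 1/1.2494 = 0.8004; α₂ = α₁·K2/[H⁺] = 0.1965
α₁ + 2α₂ = 1.1934
CA = 1.1934 × 2.21 = 2.64 mmol/kg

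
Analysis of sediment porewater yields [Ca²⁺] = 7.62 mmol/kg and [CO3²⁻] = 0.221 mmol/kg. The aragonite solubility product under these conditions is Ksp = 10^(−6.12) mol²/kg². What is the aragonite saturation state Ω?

Ksp = 10^(−6.12) = 7.586×10^-7
Ω = [Ca²⁺][CO3²⁻]/Ksp = (7.62×10^-3)(0.221×10^-3) / 7.586×10^-7 = 2.22

Ω = 2.22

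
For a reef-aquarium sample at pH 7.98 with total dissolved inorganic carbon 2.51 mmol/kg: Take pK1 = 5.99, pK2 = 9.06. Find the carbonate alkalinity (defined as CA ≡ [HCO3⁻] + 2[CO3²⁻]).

CA = 2.68 mmol/kg

CA = [HCO3⁻] + 2[CO3²⁻] = (α₁ + 2α₂)·DIC
At pH 7.98: [H⁺]/K1 = 10^-1.99 = 0.010233, K2/[H⁺] = 10^-1.08 = 0.083176
α₁ = 1/(1 + 0.010233 + 0.083176) = 1/1.0934 = 0.9146; α₂ = α₁·K2/[H⁺] = 0.07607
α₁ + 2α₂ = 1.0667
CA = 1.0667 × 2.51 = 2.68 mmol/kg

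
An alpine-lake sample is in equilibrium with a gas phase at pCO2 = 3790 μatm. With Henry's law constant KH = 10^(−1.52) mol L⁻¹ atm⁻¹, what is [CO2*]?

[CO2*] = 114 μmol/L

KH = 10^(−1.52) = 3.020×10^-2 mol L⁻¹ atm⁻¹
[CO2*] = KH · pCO2 = 3.020×10^-2 × 3790×10^-6 atm = 1.14×10^-4 mol/L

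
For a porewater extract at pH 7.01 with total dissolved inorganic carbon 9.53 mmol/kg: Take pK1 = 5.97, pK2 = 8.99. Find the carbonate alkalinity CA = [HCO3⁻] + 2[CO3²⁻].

CA = [HCO3⁻] + 2[CO3²⁻] = (α₁ + 2α₂)·DIC
At pH 7.01: [H⁺]/K1 = 10^-1.04 = 0.091201, K2/[H⁺] = 10^-1.98 = 0.010471
α₁ = 1/(1 + 0.091201 + 0.010471) = 1/1.1017 = 0.9077; α₂ = α₁·K2/[H⁺] = 0.009505
α₁ + 2α₂ = 0.9267
CA = 0.9267 × 9.53 = 8.83 mmol/kg

CA = 8.83 mmol/kg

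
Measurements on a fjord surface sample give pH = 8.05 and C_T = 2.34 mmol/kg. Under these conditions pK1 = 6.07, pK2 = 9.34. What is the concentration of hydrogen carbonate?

[HCO3⁻] = 2.20 mmol/kg

α₁ = 1 / (1 + [H⁺]/K1 + K2/[H⁺]) = 1 / (1 + 10^-1.98 + 10^-1.29)
   = 1 / (1 + 0.010471 + 0.051286) = 1/1.0618 = 0.9418
[HCO3⁻] = α₁ × DIC = 0.9418 × 2.34 = 2.20 mmol/kg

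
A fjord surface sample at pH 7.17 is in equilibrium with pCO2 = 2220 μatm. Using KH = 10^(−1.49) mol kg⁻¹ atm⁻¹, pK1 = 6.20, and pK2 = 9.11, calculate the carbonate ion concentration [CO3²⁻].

[CO3²⁻] = 7.70 μmol/kg

[CO2*] = KH · pCO2 = 10^(−1.49) × 2220×10^-6 = 7.184×10^-5 mol/kg
α₀ = 1/(1 + K1/[H⁺] + K1K2/[H⁺]²) = 1/(1 + 10^+0.97 + 10^-0.97) = 0.09579
DIC = [CO2*]/α₀ = 7.184×10^-5 / 0.09579 = 0.7500 mmol/kg
[CO3²⁻] = α₂·DIC; α₂ = 0.01026, so [CO3²⁻] = 0.01026 × 0.7500 = 0.00770 mmol/kg = 7.70 μmol/kg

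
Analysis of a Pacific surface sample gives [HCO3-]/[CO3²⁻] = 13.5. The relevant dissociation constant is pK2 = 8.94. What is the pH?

pH = 7.81

From K2 = [H⁺][CO3²⁻]/[HCO3-]:  pH = pK2 − log₁₀([HCO3-]/[CO3²⁻])
log₁₀(13.5) = +1.130
pH = 8.94 − (+1.130) = 7.81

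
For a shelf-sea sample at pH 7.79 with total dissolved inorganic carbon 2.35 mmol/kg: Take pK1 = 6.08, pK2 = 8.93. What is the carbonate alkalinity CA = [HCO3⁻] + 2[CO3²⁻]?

CA = 2.46 mmol/kg

CA = [HCO3⁻] + 2[CO3²⁻] = (α₁ + 2α₂)·DIC
At pH 7.79: [H⁺]/K1 = 10^-1.71 = 0.019498, K2/[H⁺] = 10^-1.14 = 0.072444
α₁ = 1/(1 + 0.019498 + 0.072444) = 1/1.0919 = 0.9158; α₂ = α₁·K2/[H⁺] = 0.06634
α₁ + 2α₂ = 1.0485
CA = 1.0485 × 2.35 = 2.46 mmol/kg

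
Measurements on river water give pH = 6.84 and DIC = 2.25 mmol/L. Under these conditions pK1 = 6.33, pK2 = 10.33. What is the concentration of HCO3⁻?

α₁ = 1 / (1 + [H⁺]/K1 + K2/[H⁺]) = 1 / (1 + 10^-0.51 + 10^-3.49)
   = 1 / (1 + 0.30903 + 0.00032359) = 1/1.3094 = 0.7637
[HCO3⁻] = α₁ × DIC = 0.7637 × 2.25 = 1.72 mmol/L

[HCO3⁻] = 1.72 mmol/L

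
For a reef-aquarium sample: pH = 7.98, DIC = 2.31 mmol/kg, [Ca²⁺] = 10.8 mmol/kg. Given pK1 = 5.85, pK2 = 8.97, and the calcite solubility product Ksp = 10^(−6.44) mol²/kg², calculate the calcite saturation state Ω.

Ω = 6.34

α₂ = 1 / (1 + [H⁺]/K2 + [H⁺]²/(K1K2)) = 1 / (1 + 10^+0.99 + 10^-1.14)
   = 1 / (1 + 9.7724 + 0.072444) = 1/10.845 = 0.09221
[CO3²⁻] = α₂ × DIC = 0.09221 × 2.31 = 0.2130 mmol/kg
Ksp = 10^(−6.44) = 3.631×10^-7
Ω = [Ca²⁺][CO3²⁻]/Ksp = (10.8×10^-3)(2.130×10^-4) / 3.631×10^-7 = 6.34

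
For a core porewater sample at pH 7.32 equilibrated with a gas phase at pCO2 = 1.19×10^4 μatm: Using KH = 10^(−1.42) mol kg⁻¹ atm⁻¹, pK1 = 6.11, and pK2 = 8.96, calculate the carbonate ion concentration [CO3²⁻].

[CO3²⁻] = 0.168 mmol/kg

[CO2*] = KH · pCO2 = 10^(−1.42) × 1.19×10^4×10^-6 = 4.524×10^-4 mol/kg
α₀ = 1/(1 + K1/[H⁺] + K1K2/[H⁺]²) = 1/(1 + 10^+1.21 + 10^-0.43) = 0.05685
DIC = [CO2*]/α₀ = 4.524×10^-4 / 0.05685 = 7.958 mmol/kg
[CO3²⁻] = α₂·DIC; α₂ = 0.02112, so [CO3²⁻] = 0.02112 × 7.958 = 0.168 mmol/kg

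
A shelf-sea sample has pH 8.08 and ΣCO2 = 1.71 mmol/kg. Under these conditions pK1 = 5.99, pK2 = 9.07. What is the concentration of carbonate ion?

[CO3²⁻] = 0.158 mmol/kg

α₂ = 1 / (1 + [H⁺]/K2 + [H⁺]²/(K1K2)) = 1 / (1 + 10^+0.99 + 10^-1.10)
   = 1 / (1 + 9.7724 + 0.079433) = 1/10.852 = 0.09215
[CO3²⁻] = α₂ × DIC = 0.09215 × 1.71 = 0.158 mmol/kg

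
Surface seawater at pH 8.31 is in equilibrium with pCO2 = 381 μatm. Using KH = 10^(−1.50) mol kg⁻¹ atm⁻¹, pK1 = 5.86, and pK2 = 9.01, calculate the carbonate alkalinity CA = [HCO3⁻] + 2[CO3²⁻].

[CO2*] = KH · pCO2 = 10^(−1.50) × 381×10^-6 = 1.205×10^-5 mol/kg
α₀ = 1/(1 + K1/[H⁺] + K1K2/[H⁺]²) = 1/(1 + 10^+2.45 + 10^+1.75) = 0.002949
DIC = [CO2*]/α₀ = 1.205×10^-5 / 0.002949 = 4.085 mmol/kg
CA = (α₁ + 2α₂)·DIC = (0.8312 + 2×0.1658) × 4.085 = 4.75 mmol/kg

CA = 4.75 mmol/kg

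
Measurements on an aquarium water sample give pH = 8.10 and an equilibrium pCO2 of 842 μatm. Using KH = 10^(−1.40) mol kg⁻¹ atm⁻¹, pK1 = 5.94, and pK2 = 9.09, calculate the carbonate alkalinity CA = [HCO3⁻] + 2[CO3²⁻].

[CO2*] = KH · pCO2 = 10^(−1.40) × 842×10^-6 = 3.352×10^-5 mol/kg
α₀ = 1/(1 + K1/[H⁺] + K1K2/[H⁺]²) = 1/(1 + 10^+2.16 + 10^+1.17) = 0.006237
DIC = [CO2*]/α₀ = 3.352×10^-5 / 0.006237 = 5.375 mmol/kg
CA = (α₁ + 2α₂)·DIC = (0.9015 + 2×0.09225) × 5.375 = 5.84 mmol/kg

CA = 5.84 mmol/kg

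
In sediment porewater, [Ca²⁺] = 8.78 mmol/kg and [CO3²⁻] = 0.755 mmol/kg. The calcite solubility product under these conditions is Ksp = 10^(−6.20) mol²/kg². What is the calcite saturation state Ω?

Ω = 10.5

Ksp = 10^(−6.20) = 6.310×10^-7
Ω = [Ca²⁺][CO3²⁻]/Ksp = (8.78×10^-3)(0.755×10^-3) / 6.310×10^-7 = 10.5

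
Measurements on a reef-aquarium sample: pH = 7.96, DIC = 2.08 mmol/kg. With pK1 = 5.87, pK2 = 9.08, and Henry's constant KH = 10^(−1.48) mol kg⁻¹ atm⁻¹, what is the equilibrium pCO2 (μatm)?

pCO2 = 471 μatm

α₀ = 1 / (1 + K1/[H⁺] + K1K2/[H⁺]²) = 1 / (1 + 10^+2.09 + 10^+0.97)
   = 1 / (1 + 123.03 + 9.3325) = 1/133.36 = 0.007499
[CO2*] = α₀ × DIC = 0.007499 × 2.08 = 0.01560 mmol/kg = 15.60 μmol/kg
pCO2 = [CO2*]/KH = 1.560×10^-5 / 3.311×10^-2 = 471 μatm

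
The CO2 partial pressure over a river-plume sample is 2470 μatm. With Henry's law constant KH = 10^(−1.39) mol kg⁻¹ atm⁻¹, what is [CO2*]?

KH = 10^(−1.39) = 4.074×10^-2 mol kg⁻¹ atm⁻¹
[CO2*] = KH · pCO2 = 4.074×10^-2 × 2470×10^-6 atm = 1.01×10^-4 mol/kg

[CO2*] = 101 μmol/kg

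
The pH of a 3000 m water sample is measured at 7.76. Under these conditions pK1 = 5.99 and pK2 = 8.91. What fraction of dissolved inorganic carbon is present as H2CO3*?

α₀ = 0.0156

α₀ = 1 / (1 + K1/[H⁺] + K1K2/[H⁺]²) = 1 / (1 + 10^+1.77 + 10^+0.62)
   = 1 / (1 + 58.884 + 4.1687) = 1/64.053 = 0.01561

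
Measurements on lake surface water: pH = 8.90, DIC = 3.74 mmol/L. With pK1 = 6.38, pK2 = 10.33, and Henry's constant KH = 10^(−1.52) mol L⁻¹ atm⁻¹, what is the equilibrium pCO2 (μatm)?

pCO2 = 360 μatm

α₀ = 1 / (1 + K1/[H⁺] + K1K2/[H⁺]²) = 1 / (1 + 10^+2.52 + 10^+1.09)
   = 1 / (1 + 331.13 + 12.303) = 1/344.43 = 0.002903
[CO2*] = α₀ × DIC = 0.002903 × 3.74 = 0.01086 mmol/L = 10.86 μmol/L
pCO2 = [CO2*]/KH = 1.086×10^-5 / 3.020×10^-2 = 360 μatm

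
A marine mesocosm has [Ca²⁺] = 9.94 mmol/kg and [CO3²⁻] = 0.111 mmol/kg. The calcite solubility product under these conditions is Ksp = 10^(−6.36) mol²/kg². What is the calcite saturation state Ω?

Ksp = 10^(−6.36) = 4.365×10^-7
Ω = [Ca²⁺][CO3²⁻]/Ksp = (9.94×10^-3)(0.111×10^-3) / 4.365×10^-7 = 2.53

Ω = 2.53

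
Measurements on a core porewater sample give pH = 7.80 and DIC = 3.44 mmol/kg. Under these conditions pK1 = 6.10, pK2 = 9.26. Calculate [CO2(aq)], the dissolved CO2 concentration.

[CO2*] = 0.0651 mmol/kg

α₀ = 1 / (1 + K1/[H⁺] + K1K2/[H⁺]²) = 1 / (1 + 10^+1.70 + 10^+0.24)
   = 1 / (1 + 50.119 + 1.7378) = 1/52.857 = 0.01892
[CO2*] = α₀ × DIC = 0.01892 × 3.44 = 0.0651 mmol/kg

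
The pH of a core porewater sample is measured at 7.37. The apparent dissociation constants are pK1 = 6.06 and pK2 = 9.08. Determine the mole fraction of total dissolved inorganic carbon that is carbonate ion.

α₂ = 1 / (1 + [H⁺]/K2 + [H⁺]²/(K1K2)) = 1 / (1 + 10^+1.71 + 10^+0.40)
   = 1 / (1 + 51.286 + 2.5119) = 1/54.798 = 0.01825

α₂ = 0.0182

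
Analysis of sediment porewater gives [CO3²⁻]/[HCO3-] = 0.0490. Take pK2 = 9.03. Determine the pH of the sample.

From K2 = [H⁺][CO3²⁻]/[HCO3-]:  pH = pK2 + log₁₀([CO3²⁻]/[HCO3-])
log₁₀(0.0490) = -1.310
pH = 9.03 + (-1.310) = 7.72

pH = 7.72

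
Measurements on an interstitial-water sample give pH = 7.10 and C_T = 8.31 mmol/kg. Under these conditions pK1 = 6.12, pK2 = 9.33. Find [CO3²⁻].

[CO3²⁻] = 0.0441 mmol/kg

α₂ = 1 / (1 + [H⁺]/K2 + [H⁺]²/(K1K2)) = 1 / (1 + 10^+2.23 + 10^+1.25)
   = 1 / (1 + 169.82 + 17.783) = 1/188.61 = 0.005302
[CO3²⁻] = α₂ × DIC = 0.005302 × 8.31 = 0.0441 mmol/kg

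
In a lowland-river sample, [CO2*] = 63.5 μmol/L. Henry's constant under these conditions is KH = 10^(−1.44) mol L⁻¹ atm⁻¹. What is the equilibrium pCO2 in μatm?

pCO2 = 1750 μatm

KH = 10^(−1.44) = 3.631×10^-2 mol L⁻¹ atm⁻¹
pCO2 = [CO2*]/KH = 63.5×10^-6 / 3.631×10^-2 = 1.75×10^-3 atm = 1750 μatm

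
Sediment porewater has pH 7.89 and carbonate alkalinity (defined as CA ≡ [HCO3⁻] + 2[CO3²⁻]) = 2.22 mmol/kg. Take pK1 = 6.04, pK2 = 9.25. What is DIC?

CA = [HCO3⁻] + 2[CO3²⁻] = (α₁ + 2α₂)·DIC
At pH 7.89: [H⁺]/K1 = 10^-1.85 = 0.014125, K2/[H⁺] = 10^-1.36 = 0.043652
α₁ = 1/(1 + 0.014125 + 0.043652) = 1/1.0578 = 0.9454; α₂ = α₁·K2/[H⁺] = 0.04127
α₁ + 2α₂ = 1.0279
DIC = CA / (α₁ + 2α₂) = 2.22 / 1.0279 = 2.16 mmol/kg

DIC = 2.16 mmol/kg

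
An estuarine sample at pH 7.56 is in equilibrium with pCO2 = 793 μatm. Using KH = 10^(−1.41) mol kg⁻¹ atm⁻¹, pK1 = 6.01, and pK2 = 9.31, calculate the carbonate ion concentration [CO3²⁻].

[CO2*] = KH · pCO2 = 10^(−1.41) × 793×10^-6 = 3.085×10^-5 mol/kg
α₀ = 1/(1 + K1/[H⁺] + K1K2/[H⁺]²) = 1/(1 + 10^+1.55 + 10^-0.20) = 0.02695
DIC = [CO2*]/α₀ = 3.085×10^-5 / 0.02695 = 1.145 mmol/kg
[CO3²⁻] = α₂·DIC; α₂ = 0.01700, so [CO3²⁻] = 0.01700 × 1.145 = 0.0195 mmol/kg = 19.5 μmol/kg

[CO3²⁻] = 19.5 μmol/kg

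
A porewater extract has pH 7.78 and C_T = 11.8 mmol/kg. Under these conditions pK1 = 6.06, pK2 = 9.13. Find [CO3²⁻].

[CO3²⁻] = 0.496 mmol/kg

α₂ = 1 / (1 + [H⁺]/K2 + [H⁺]²/(K1K2)) = 1 / (1 + 10^+1.35 + 10^-0.37)
   = 1 / (1 + 22.387 + 0.42658) = 1/23.814 = 0.04199
[CO3²⁻] = α₂ × DIC = 0.04199 × 11.8 = 0.496 mmol/kg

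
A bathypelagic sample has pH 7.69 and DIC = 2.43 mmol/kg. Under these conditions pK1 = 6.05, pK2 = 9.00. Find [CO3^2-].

[CO3²⁻] = 0.111 mmol/kg

α₂ = 1 / (1 + [H⁺]/K2 + [H⁺]²/(K1K2)) = 1 / (1 + 10^+1.31 + 10^-0.33)
   = 1 / (1 + 20.417 + 0.46774) = 1/21.885 = 0.04569
[CO3²⁻] = α₂ × DIC = 0.04569 × 2.43 = 0.111 mmol/kg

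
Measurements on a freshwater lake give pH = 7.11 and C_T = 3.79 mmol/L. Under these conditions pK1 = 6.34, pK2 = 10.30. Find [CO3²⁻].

α₂ = 1 / (1 + [H⁺]/K2 + [H⁺]²/(K1K2)) = 1 / (1 + 10^+3.19 + 10^+2.42)
   = 1 / (1 + 1548.8 + 263.03) = 1/1812.8 = 0.0005516
[CO3²⁻] = α₂ × DIC = 0.0005516 × 3.79 = 0.00209 mmol/L = 2.09 μmol/L

[CO3²⁻] = 2.09 μmol/L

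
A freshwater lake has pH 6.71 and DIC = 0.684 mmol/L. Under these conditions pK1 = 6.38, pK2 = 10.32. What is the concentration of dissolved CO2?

[CO2*] = 0.218 mmol/L

α₀ = 1 / (1 + K1/[H⁺] + K1K2/[H⁺]²) = 1 / (1 + 10^+0.33 + 10^-3.28)
   = 1 / (1 + 2.1380 + 0.00052481) = 1/3.1385 = 0.3186
[CO2*] = α₀ × DIC = 0.3186 × 0.684 = 0.218 mmol/L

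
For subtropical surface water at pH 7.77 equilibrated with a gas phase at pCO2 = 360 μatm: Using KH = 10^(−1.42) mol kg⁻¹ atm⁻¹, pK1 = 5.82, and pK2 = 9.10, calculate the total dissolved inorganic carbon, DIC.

DIC = 1.29 mmol/kg

[CO2*] = KH · pCO2 = 10^(−1.42) × 360×10^-6 = 1.369×10^-5 mol/kg
α₀ = 1/(1 + K1/[H⁺] + K1K2/[H⁺]²) = 1/(1 + 10^+1.95 + 10^+0.62) = 0.01061
DIC = [CO2*]/α₀ = 1.369×10^-5 / 0.01061 = 1.29 mmol/kg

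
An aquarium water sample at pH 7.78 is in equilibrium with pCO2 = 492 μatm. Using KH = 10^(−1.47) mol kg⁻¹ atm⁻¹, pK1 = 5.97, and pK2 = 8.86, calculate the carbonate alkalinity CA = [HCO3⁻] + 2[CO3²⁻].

[CO2*] = KH · pCO2 = 10^(−1.47) × 492×10^-6 = 1.667×10^-5 mol/kg
α₀ = 1/(1 + K1/[H⁺] + K1K2/[H⁺]²) = 1/(1 + 10^+1.81 + 10^+0.73) = 0.01410
DIC = [CO2*]/α₀ = 1.667×10^-5 / 0.01410 = 1.183 mmol/kg
CA = (α₁ + 2α₂)·DIC = (0.9102 + 2×0.07571) × 1.183 = 1.26 mmol/kg

CA = 1.26 mmol/kg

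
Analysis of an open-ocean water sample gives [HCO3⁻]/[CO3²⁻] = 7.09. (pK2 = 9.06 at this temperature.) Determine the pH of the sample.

From K2 = [H⁺][CO3²⁻]/[HCO3⁻]:  pH = pK2 − log₁₀([HCO3⁻]/[CO3²⁻])
log₁₀(7.09) = +0.851
pH = 9.06 − (+0.851) = 8.21

pH = 8.21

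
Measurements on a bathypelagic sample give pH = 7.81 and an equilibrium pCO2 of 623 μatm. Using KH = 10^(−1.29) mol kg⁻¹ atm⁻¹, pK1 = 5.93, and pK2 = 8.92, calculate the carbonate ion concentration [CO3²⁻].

[CO3²⁻] = 0.188 mmol/kg

[CO2*] = KH · pCO2 = 10^(−1.29) × 623×10^-6 = 3.195×10^-5 mol/kg
α₀ = 1/(1 + K1/[H⁺] + K1K2/[H⁺]²) = 1/(1 + 10^+1.88 + 10^+0.77) = 0.01209
DIC = [CO2*]/α₀ = 3.195×10^-5 / 0.01209 = 2.644 mmol/kg
[CO3²⁻] = α₂·DIC; α₂ = 0.07116, so [CO3²⁻] = 0.07116 × 2.644 = 0.188 mmol/kg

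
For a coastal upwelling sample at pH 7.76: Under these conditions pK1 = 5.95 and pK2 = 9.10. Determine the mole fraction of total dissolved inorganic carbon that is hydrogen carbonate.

α₁ = 1 / (1 + [H⁺]/K1 + K2/[H⁺]) = 1 / (1 + 10^-1.81 + 10^-1.34)
   = 1 / (1 + 0.015488 + 0.045709) = 1/1.0612 = 0.9423

α₁ = 0.942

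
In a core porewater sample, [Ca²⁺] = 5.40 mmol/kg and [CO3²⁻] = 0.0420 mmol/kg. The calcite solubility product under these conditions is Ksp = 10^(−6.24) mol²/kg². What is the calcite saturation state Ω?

Ω = 0.394

Ksp = 10^(−6.24) = 5.754×10^-7
Ω = [Ca²⁺][CO3²⁻]/Ksp = (5.40×10^-3)(0.0420×10^-3) / 5.754×10^-7 = 0.394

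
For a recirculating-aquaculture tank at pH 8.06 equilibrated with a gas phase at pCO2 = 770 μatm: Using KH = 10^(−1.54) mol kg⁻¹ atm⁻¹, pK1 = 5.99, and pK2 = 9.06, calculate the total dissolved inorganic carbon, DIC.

[CO2*] = KH · pCO2 = 10^(−1.54) × 770×10^-6 = 2.221×10^-5 mol/kg
α₀ = 1/(1 + K1/[H⁺] + K1K2/[H⁺]²) = 1/(1 + 10^+2.07 + 10^+1.07) = 0.007678
DIC = [CO2*]/α₀ = 2.221×10^-5 / 0.007678 = 2.89 mmol/kg

DIC = 2.89 mmol/kg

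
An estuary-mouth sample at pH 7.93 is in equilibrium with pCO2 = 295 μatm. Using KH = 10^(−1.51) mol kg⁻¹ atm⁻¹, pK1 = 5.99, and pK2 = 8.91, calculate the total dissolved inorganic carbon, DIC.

DIC = 0.886 mmol/kg

[CO2*] = KH · pCO2 = 10^(−1.51) × 295×10^-6 = 9.116×10^-6 mol/kg
α₀ = 1/(1 + K1/[H⁺] + K1K2/[H⁺]²) = 1/(1 + 10^+1.94 + 10^+0.96) = 0.01029
DIC = [CO2*]/α₀ = 9.116×10^-6 / 0.01029 = 0.886 mmol/kg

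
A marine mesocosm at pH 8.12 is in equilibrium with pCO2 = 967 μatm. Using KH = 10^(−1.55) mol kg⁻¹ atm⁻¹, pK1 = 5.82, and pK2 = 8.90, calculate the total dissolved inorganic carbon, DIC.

DIC = 6.37 mmol/kg

[CO2*] = KH · pCO2 = 10^(−1.55) × 967×10^-6 = 2.725×10^-5 mol/kg
α₀ = 1/(1 + K1/[H⁺] + K1K2/[H⁺]²) = 1/(1 + 10^+2.30 + 10^+1.52) = 0.004280
DIC = [CO2*]/α₀ = 2.725×10^-5 / 0.004280 = 6.37 mmol/kg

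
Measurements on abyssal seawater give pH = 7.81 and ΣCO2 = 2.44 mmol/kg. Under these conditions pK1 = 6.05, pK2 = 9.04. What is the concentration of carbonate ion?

[CO3²⁻] = 0.133 mmol/kg

α₂ = 1 / (1 + [H⁺]/K2 + [H⁺]²/(K1K2)) = 1 / (1 + 10^+1.23 + 10^-0.53)
   = 1 / (1 + 16.982 + 0.29512) = 1/18.278 = 0.05471
[CO3²⁻] = α₂ × DIC = 0.05471 × 2.44 = 0.133 mmol/kg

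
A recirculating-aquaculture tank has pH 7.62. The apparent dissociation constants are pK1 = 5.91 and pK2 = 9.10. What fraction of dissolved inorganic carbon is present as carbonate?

α₂ = 0.0315

α₂ = 1 / (1 + [H⁺]/K2 + [H⁺]²/(K1K2)) = 1 / (1 + 10^+1.48 + 10^-0.23)
   = 1 / (1 + 30.200 + 0.58884) = 1/31.788 = 0.03146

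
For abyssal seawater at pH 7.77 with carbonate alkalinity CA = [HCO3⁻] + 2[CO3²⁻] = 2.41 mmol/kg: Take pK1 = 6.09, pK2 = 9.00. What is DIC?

DIC = 2.33 mmol/kg

CA = [HCO3⁻] + 2[CO3²⁻] = (α₁ + 2α₂)·DIC
At pH 7.77: [H⁺]/K1 = 10^-1.68 = 0.020893, K2/[H⁺] = 10^-1.23 = 0.058884
α₁ = 1/(1 + 0.020893 + 0.058884) = 1/1.0798 = 0.9261; α₂ = α₁·K2/[H⁺] = 0.05453
α₁ + 2α₂ = 1.0352
DIC = CA / (α₁ + 2α₂) = 2.41 / 1.0352 = 2.33 mmol/kg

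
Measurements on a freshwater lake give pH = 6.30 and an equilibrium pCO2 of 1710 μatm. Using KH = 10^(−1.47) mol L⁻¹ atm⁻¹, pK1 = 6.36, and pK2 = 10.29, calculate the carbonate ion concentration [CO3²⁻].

[CO3²⁻] = 0.00516 μmol/L

[CO2*] = KH · pCO2 = 10^(−1.47) × 1710×10^-6 = 5.794×10^-5 mol/L
α₀ = 1/(1 + K1/[H⁺] + K1K2/[H⁺]²) = 1/(1 + 10^-0.06 + 10^-4.05) = 0.5345
DIC = [CO2*]/α₀ = 5.794×10^-5 / 0.5345 = 0.1084 mmol/L
[CO3²⁻] = α₂·DIC; α₂ = 4.763×10^-5, so [CO3²⁻] = 4.763×10^-5 × 0.1084 = 5.16×10^-6 mmol/L = 0.00516 μmol/L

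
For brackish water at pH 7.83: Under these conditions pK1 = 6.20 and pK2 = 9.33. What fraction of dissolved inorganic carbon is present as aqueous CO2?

α₀ = 1 / (1 + K1/[H⁺] + K1K2/[H⁺]²) = 1 / (1 + 10^+1.63 + 10^+0.13)
   = 1 / (1 + 42.658 + 1.3490) = 1/45.007 = 0.02222

α₀ = 0.0222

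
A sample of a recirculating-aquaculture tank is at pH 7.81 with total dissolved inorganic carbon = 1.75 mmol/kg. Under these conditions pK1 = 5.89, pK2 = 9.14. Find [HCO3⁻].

α₁ = 1 / (1 + [H⁺]/K1 + K2/[H⁺]) = 1 / (1 + 10^-1.92 + 10^-1.33)
   = 1 / (1 + 0.012023 + 0.046774) = 1/1.0588 = 0.9445
[HCO3⁻] = α₁ × DIC = 0.9445 × 1.75 = 1.65 mmol/kg

[HCO3⁻] = 1.65 mmol/kg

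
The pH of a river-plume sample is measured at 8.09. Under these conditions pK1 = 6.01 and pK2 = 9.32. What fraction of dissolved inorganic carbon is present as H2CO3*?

α₀ = 1 / (1 + K1/[H⁺] + K1K2/[H⁺]²) = 1 / (1 + 10^+2.08 + 10^+0.85)
   = 1 / (1 + 120.23 + 7.0795) = 1/128.31 = 0.007794

α₀ = 0.00779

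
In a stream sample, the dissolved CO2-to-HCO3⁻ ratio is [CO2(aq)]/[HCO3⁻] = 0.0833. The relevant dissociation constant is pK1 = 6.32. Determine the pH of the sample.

pH = 7.40

From K1 = [H⁺][HCO3⁻]/[CO2(aq)]:  pH = pK1 − log₁₀([CO2(aq)]/[HCO3⁻])
log₁₀(0.0833) = -1.079
pH = 6.32 − (-1.079) = 7.40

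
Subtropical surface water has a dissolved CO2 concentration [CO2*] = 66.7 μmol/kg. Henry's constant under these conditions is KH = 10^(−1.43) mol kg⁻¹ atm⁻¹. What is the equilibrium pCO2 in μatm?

pCO2 = 1800 μatm

KH = 10^(−1.43) = 3.715×10^-2 mol kg⁻¹ atm⁻¹
pCO2 = [CO2*]/KH = 66.7×10^-6 / 3.715×10^-2 = 1.80×10^-3 atm = 1800 μatm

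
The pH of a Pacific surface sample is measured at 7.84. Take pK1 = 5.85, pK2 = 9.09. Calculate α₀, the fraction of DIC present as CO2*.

α₀ = 1 / (1 + K1/[H⁺] + K1K2/[H⁺]²) = 1 / (1 + 10^+1.99 + 10^+0.74)
   = 1 / (1 + 97.724 + 5.4954) = 1/104.22 = 0.009595

α₀ = 0.00960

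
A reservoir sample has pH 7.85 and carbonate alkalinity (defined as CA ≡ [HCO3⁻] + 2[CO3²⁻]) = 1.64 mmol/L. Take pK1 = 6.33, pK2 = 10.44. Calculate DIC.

CA = [HCO3⁻] + 2[CO3²⁻] = (α₁ + 2α₂)·DIC
At pH 7.85: [H⁺]/K1 = 10^-1.52 = 0.030200, K2/[H⁺] = 10^-2.59 = 0.0025704
α₁ = 1/(1 + 0.030200 + 0.0025704) = 1/1.0328 = 0.9683; α₂ = α₁·K2/[H⁺] = 0.002489
α₁ + 2α₂ = 0.9732
DIC = CA / (α₁ + 2α₂) = 1.64 / 0.9732 = 1.69 mmol/L

DIC = 1.69 mmol/L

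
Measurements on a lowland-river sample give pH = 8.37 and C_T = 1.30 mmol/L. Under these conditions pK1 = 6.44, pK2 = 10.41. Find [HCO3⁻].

[HCO3⁻] = 1.27 mmol/L

α₁ = 1 / (1 + [H⁺]/K1 + K2/[H⁺]) = 1 / (1 + 10^-1.93 + 10^-2.04)
   = 1 / (1 + 0.011749 + 0.0091201) = 1/1.0209 = 0.9796
[HCO3⁻] = α₁ × DIC = 0.9796 × 1.30 = 1.27 mmol/L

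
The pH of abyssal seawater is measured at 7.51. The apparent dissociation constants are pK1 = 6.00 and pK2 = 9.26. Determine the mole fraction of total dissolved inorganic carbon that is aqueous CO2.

α₀ = 0.0295

α₀ = 1 / (1 + K1/[H⁺] + K1K2/[H⁺]²) = 1 / (1 + 10^+1.51 + 10^-0.24)
   = 1 / (1 + 32.359 + 0.57544) = 1/33.935 = 0.02947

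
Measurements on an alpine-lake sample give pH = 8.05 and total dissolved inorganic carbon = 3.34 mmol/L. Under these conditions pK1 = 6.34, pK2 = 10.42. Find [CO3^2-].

α₂ = 1 / (1 + [H⁺]/K2 + [H⁺]²/(K1K2)) = 1 / (1 + 10^+2.37 + 10^+0.66)
   = 1 / (1 + 234.42 + 4.5709) = 1/239.99 = 0.004167
[CO3²⁻] = α₂ × DIC = 0.004167 × 3.34 = 0.0139 mmol/L = 13.9 μmol/L

[CO3²⁻] = 13.9 μmol/L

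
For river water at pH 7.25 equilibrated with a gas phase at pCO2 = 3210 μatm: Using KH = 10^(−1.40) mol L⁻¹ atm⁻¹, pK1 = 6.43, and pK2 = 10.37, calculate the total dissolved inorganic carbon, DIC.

DIC = 0.973 mmol/L

[CO2*] = KH · pCO2 = 10^(−1.40) × 3210×10^-6 = 1.278×10^-4 mol/L
α₀ = 1/(1 + K1/[H⁺] + K1K2/[H⁺]²) = 1/(1 + 10^+0.82 + 10^-2.30) = 0.1314
DIC = [CO2*]/α₀ = 1.278×10^-4 / 0.1314 = 0.973 mmol/L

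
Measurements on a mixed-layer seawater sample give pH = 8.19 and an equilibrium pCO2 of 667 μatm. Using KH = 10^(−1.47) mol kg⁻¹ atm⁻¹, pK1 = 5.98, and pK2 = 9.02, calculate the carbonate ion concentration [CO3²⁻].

[CO3²⁻] = 0.542 mmol/kg

[CO2*] = KH · pCO2 = 10^(−1.47) × 667×10^-6 = 2.260×10^-5 mol/kg
α₀ = 1/(1 + K1/[H⁺] + K1K2/[H⁺]²) = 1/(1 + 10^+2.21 + 10^+1.38) = 0.005343
DIC = [CO2*]/α₀ = 2.260×10^-5 / 0.005343 = 4.230 mmol/kg
[CO3²⁻] = α₂·DIC; α₂ = 0.1282, so [CO3²⁻] = 0.1282 × 4.230 = 0.542 mmol/kg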